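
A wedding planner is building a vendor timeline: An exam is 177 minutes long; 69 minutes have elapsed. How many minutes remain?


Total budget: 177 minutes
Time used: 69 minutes
Remaining: 177 - 69 = 108 minutes
Percent used: 39.0%
Percent remaining: 61.0%

108


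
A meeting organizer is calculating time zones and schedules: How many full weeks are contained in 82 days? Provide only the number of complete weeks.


Total days: 82
Days per week: 7
Division: 82 / 7 = 11 remainder 5
Complete weeks: 11
Remaining days: 5

11


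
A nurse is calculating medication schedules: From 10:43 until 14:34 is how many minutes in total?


Start time: 10:43 = 643 minutes from midnight
End time: 14:34 = 874 minutes from midnight
Difference: 874 - 643 = 231 minutes
That is 3 hours and 51 minutes

231


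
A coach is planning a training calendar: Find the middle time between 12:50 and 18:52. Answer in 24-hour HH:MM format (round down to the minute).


Start time: 12:50 = 770 minutes from midnight
End time: 18:52 = 1132 minutes from midnight
Sum: 770 + 1132 = 1902
Midpoint: 1902 / 2 = 951 minutes
Convert: 951 / 60 = 15 hours, 51 minutes
Result: 15:51

15:51


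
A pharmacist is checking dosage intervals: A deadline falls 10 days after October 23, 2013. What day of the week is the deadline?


Start: 2013-10-23 (Wednesday)
Step 1 - find target date: add 10 days
  2013-10-23 + 10 days = 2013-11-02
Step 2 - day of week:
  10 mod 7 = 3
  Wednesday + 3 days -> Saturday
Result: Saturday (2013-11-02)

Saturday


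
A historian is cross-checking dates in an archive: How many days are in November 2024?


Month: November
Year: 2024
November is a 30-day month
Total: 30 days

30


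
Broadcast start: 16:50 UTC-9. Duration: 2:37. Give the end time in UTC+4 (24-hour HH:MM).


Start: 16:50 in UTC-9
Step 1 - add duration:
  minutes: 50 + 37 = 87 (carry 1h)
  hours: 16 + 2 + 1 = 19
  end in UTC-9: 19:27
Step 2 - convert UTC-9 -> UTC+4:
  offset difference: 4 - (-9) = 13 hours
  19 + (13) = 32 -> mod 24 = 8
Result: 08:27 in UTC+4

08:27


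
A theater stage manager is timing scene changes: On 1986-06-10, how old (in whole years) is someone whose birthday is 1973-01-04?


Birth: 1973-01-04
Reference: 1986-06-10
Year difference: 1986 - 1973 = 13
Has birthday (01-04) occurred by 06-10? Yes
Age in full years: 13

13


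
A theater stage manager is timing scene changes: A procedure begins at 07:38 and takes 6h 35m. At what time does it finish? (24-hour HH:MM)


Start time: 07:38
Adding: 6 hours 35 minutes
Minutes: 38 + 35 = 73
Minute overflow: 73 >= 60, so carry 1 hour, minutes = 13
Hours: 7 + 6 + 1 = 14
Result: 14:13

14:13


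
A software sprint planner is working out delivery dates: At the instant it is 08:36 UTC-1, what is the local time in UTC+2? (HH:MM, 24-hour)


Local time: 08:36 at UTC-1 (offset -1h)
Target zone: UTC+2 (offset 2h)
Difference: 2 - (-1) = 3 hours
Calculation: 8 + (3) = 11
Result: 11:36

11:36


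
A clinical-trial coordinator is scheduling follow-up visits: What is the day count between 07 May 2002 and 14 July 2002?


Start date: 2002-05-07
End date: 2002-07-14
May 2002: +25 days
Jun 2002: +30 days
Jul 2002: +13 days
Total: 68 days

68


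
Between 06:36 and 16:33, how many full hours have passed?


Start: 06:36
End: 16:33
Hour difference: 16 - 6 = 10 hours
Minute difference: 33 - 36 = -3 minutes
Total minutes: 597
Complete hours: 597 / 60 = 9 (remainder 57)

9


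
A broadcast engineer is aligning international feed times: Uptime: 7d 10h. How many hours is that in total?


Days: 7
Extra hours: 10
Hours per day: 24
Days to hours: 7 x 24 = 168
Total: 168 + 10 = 178

178


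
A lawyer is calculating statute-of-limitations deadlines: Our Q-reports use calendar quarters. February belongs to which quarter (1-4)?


Month: February (month 2)
Q1: January-March (months 1-3)
Q2: April-June (months 4-6)
Q3: July-September (months 7-9)
Q4: October-December (months 10-12)
Month 2 falls in Q1

1


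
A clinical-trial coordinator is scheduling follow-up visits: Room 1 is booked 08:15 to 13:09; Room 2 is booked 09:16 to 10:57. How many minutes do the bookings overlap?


Interval A: [495, 789] minutes from midnight
Interval B: [556, 657] minutes from midnight
Overlap start = max(495, 556) = 556
Overlap end = min(789, 657) = 657
Overlap = 657 - 556 = 101 minutes

101


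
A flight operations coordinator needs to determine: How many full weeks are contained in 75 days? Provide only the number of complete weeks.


Total days: 75
Days per week: 7
Division: 75 / 7 = 10 remainder 5
Complete weeks: 10
Remaining days: 5

10


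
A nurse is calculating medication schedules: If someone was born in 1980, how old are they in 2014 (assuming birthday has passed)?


Birth year: 1980
Current year: 2014
Age = current year - birth year
Age = 2014 - 1980 = 34

34


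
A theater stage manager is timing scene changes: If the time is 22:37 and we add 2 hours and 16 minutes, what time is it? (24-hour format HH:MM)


Start time: 22:37
Adding: 2 hours 16 minutes
Minutes: 37 + 16 = 53
Hours: 22 + 2 + 0 = 24
Hour wraparound: 24 mod 24 = 0
Result: 00:53

00:53


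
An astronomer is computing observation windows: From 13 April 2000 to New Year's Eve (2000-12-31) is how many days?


Start: April 13, 2000
End: December 31, 2000
Days left in April: 17
May: 31
June: 30
July: 31
August: 31
... plus remaining months
Sum of remaining months: 245
Total: 17 + 245 = 262

262


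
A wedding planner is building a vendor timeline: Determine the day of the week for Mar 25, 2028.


Date: 2028-03-25
January 1, 2028 is a Saturday
Day of year: 85
Offset from Jan 1: 84 days
84 mod 7 = 0
Result: Saturday

Saturday


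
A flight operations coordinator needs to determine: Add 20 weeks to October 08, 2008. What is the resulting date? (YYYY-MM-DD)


Start: 2008-10-08
Weeks to add: 20
Convert to days: 20 x 7 = 140 days
Add 140 days to 2008-10-08
Result: 2009-02-25

2009-02-25


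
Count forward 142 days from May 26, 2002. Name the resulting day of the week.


Start: 2002-05-26 (Sunday)
Step 1 - find target date: add 142 days
  2002-05-26 + 142 days = 2002-10-15
Step 2 - day of week:
  142 mod 7 = 2
  Sunday + 2 days -> Tuesday
Result: Tuesday (2002-10-15)

Tuesday


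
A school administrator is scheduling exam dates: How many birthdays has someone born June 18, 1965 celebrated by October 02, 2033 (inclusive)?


Birth: 1965-06-18
Reference: 2033-10-02
Year difference: 2033 - 1965 = 68
Has birthday (06-18) occurred by 10-02? Yes
Age in full years: 68

68


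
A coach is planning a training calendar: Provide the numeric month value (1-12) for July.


Calendar month order:
6. June
7. July <--
8. August
July is month number 7

7


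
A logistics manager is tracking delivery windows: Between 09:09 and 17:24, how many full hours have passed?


Start: 09:09
End: 17:24
Hour difference: 17 - 9 = 8 hours
Minute difference: 24 - 9 = 15 minutes
Total minutes: 495
Complete hours: 495 / 60 = 8 (remainder 15)

8


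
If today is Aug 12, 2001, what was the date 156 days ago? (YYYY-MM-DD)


Start: 2001-08-12
Subtracting 156 days
Days already passed in August: 12
After going back through August: 144 more days to subtract
July 2001: 31 days, 113 remaining
June 2001: 30 days, 83 remaining
May 2001: 31 days, 52 remaining
April 2001: 30 days, 22 remaining
Result: 2001-03-09

2001-03-09


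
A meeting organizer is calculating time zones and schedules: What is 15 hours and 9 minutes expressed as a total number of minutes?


Hours: 15
Minutes: 9
Convert hours to minutes: 15 x 60 = 900
Add remaining minutes: 900 + 9 = 909

909


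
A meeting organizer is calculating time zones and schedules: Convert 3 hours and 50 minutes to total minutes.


Hours: 3
Extra minutes: 50
Minutes per hour: 60
Hours to minutes: 3 x 60 = 180
Total: 180 + 50 = 230

230


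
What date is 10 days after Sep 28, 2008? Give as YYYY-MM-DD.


Start: 2008-09-28
Adding 10 days
Days remaining in September: 2
After September: 8 days still to add
October 2008 has 31 days, need 8
Result: 2008-10-08

2008-10-08


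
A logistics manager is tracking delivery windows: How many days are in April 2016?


Month: April
Year: 2016
April is a 30-day month
Total: 30 days

30


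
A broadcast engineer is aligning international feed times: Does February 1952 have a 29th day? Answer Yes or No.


Year: 1952
Divisible by 4? 1952 / 4 = 488.0 -> Yes
Divisible by 100? 1952 / 100 = 19.52 -> No
Divisible by 4 but not 100, so it IS a leap year

Yes


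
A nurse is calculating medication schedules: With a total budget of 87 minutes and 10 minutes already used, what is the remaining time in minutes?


Total budget: 87 minutes
Time used: 10 minutes
Remaining: 87 - 10 = 77 minutes
Percent used: 11.5%
Percent remaining: 88.5%

77


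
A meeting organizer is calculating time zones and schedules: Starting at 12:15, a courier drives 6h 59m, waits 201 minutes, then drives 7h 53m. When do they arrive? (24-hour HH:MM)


Depart: 12:15
Leg 1: +419 min -> 19:14
Layover: +201 min -> 22:35
Leg 2: +473 min -> 06:28
Total travel: 1093 minutes = 18h 13m
Arrival: 06:28

06:28


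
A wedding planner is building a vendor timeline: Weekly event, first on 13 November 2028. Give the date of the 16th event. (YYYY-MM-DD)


First occurrence: 2028-11-13 (occurrence 1)
Each occurrence is 7 days after the previous.
Occurrence 16 is 15 weeks after the first.
15 weeks = 105 days
2028-11-13 + 105 days = 2029-02-26

2029-02-26


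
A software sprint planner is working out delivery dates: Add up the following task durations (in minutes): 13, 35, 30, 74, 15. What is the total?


Durations: 13, 35, 30, 74, 15
Running sum: 13
+ 35 = 48
+ 30 = 78
+ 74 = 152
+ 15 = 167
Total duration: 167 minutes
That is 2 hours and 47 minutes

167


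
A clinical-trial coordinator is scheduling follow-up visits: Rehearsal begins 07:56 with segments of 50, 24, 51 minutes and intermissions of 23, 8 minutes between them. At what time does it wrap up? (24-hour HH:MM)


Start: 07:56 = 476 min from midnight
  after task 1 (50 min): 08:46
  after break (23 min): 09:09
  after task 2 (24 min): 09:33
  after break (8 min): 09:41
  after task 3 (51 min): 10:32
Total elapsed: 156 minutes
End time: 10:32

10:32


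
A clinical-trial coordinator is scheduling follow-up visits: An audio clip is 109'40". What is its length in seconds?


Minutes: 109
Seconds: 40
Convert minutes to seconds: 109 x 60 = 6540
Add remaining seconds: 6540 + 40 = 6580

6580


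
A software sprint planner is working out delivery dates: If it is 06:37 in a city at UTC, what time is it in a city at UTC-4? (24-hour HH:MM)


Local time: 06:37 at UTC (offset 0h)
Target zone: UTC-4 (offset -4h)
Difference: -4 - (0) = -4 hours
Calculation: 6 + (-4) = 2
Result: 02:37

02:37


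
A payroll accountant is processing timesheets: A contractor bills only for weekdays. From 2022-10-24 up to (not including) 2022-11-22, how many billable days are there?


Start: 2022-10-24 (Monday)
End (exclusive): 2022-11-22 (Tuesday)
Total calendar days: 29
Full weeks: 29 // 7 = 4 -> 20 weekdays
Remaining 1 days starting on Monday:
  Mon(w) -> 1 weekdays
Total business days: 20 + 1 = 21

21


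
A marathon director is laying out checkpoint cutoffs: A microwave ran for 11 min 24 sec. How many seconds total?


Minutes: 11
Extra seconds: 24
Seconds per minute: 60
Minutes to seconds: 11 x 60 = 660
Total: 660 + 24 = 684

684


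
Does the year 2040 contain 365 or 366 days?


Year: 2040
Check leap year rules:
Divisible by 4? Yes
Divisible by 100? No
2040 is a leap year
Days: 366

366


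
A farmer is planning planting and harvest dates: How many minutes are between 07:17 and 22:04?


Start time: 07:17 = 437 minutes from midnight
End time: 22:04 = 1324 minutes from midnight
Difference: 1324 - 437 = 887 minutes
That is 14 hours and 47 minutes

887


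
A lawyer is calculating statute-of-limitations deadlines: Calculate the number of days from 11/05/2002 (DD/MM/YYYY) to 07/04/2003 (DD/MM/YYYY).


Start date: 2002-05-11
End date: 2003-04-07
May 2002: +21 days
Jun 2002: +30 days
Jul 2002: +31 days
... (9 more months)
Total: 331 days

331


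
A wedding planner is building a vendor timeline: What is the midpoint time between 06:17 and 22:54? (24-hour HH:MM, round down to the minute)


Start time: 06:17 = 377 minutes from midnight
End time: 22:54 = 1374 minutes from midnight
Sum: 377 + 1374 = 1751
Midpoint: 1751 / 2 = 875 minutes
Convert: 875 / 60 = 14 hours, 35 minutes
Result: 14:35

14:35


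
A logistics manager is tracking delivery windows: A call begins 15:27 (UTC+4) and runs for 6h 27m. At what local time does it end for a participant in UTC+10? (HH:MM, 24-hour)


Start: 15:27 in UTC+4
Step 1 - add duration:
  minutes: 27 + 27 = 54
  hours: 15 + 6 + 0 = 21
  end in UTC+4: 21:54
Step 2 - convert UTC+4 -> UTC+10:
  offset difference: 10 - (4) = 6 hours
  21 + (6) = 27 -> mod 24 = 3
Result: 03:54 in UTC+10

03:54


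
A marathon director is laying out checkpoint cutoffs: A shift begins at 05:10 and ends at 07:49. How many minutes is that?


Start time: 05:10 = 310 minutes from midnight
End time: 07:49 = 469 minutes from midnight
Difference: 469 - 310 = 159 minutes
That is 2 hours and 39 minutes

159


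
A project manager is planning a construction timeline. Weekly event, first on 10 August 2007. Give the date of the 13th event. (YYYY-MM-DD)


First occurrence: 2007-08-10 (occurrence 1)
Each occurrence is 7 days after the previous.
Occurrence 13 is 12 weeks after the first.
12 weeks = 84 days
2007-08-10 + 84 days = 2007-11-02

2007-11-02


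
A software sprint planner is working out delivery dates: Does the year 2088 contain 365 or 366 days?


Year: 2088
Check leap year rules:
Divisible by 4? Yes
Divisible by 100? No
2088 is a leap year
Days: 366

366


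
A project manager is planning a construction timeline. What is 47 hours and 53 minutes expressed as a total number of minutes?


Hours: 47
Minutes: 53
Convert hours to minutes: 47 x 60 = 2820
Add remaining minutes: 2820 + 53 = 2873

2873


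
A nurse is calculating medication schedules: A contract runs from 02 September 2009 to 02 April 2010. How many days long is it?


Start date: 2009-09-02
End date: 2010-04-02
Sep 2009: +29 days
Oct 2009: +31 days
Nov 2009: +30 days
... (5 more months)
Total: 212 days

212


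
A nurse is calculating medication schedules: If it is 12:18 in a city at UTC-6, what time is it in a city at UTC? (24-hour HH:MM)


Local time: 12:18 at UTC-6 (offset -6h)
Target zone: UTC (offset 0h)
Difference: 0 - (-6) = 6 hours
Calculation: 12 + (6) = 18
Result: 18:18

18:18


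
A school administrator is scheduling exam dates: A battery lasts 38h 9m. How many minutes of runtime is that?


Hours: 38
Extra minutes: 9
Minutes per hour: 60
Hours to minutes: 38 x 60 = 2280
Total: 2280 + 9 = 2289

2289


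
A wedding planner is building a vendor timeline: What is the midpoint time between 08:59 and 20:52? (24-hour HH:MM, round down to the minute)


Start time: 08:59 = 539 minutes from midnight
End time: 20:52 = 1252 minutes from midnight
Sum: 539 + 1252 = 1791
Midpoint: 1791 / 2 = 895 minutes
Convert: 895 / 60 = 14 hours, 55 minutes
Result: 14:55

14:55


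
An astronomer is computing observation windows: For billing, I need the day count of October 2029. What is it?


Month: October
Year: 2029
October is a 31-day month
Total: 31 days

31


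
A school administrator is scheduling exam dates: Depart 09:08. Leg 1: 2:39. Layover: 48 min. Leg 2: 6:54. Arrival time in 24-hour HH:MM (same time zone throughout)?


Depart: 09:08
Leg 1: +159 min -> 11:47
Layover: +48 min -> 12:35
Leg 2: +414 min -> 19:29
Total travel: 621 minutes = 10h 21m
Arrival: 19:29

19:29


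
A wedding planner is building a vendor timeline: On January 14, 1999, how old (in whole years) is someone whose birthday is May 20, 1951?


Birth: 1951-05-20
Reference: 1999-01-14
Year difference: 1999 - 1951 = 48
Has birthday (05-20) occurred by 01-14? No
Birthday not yet reached this year -> subtract 1
Age in full years: 47

47


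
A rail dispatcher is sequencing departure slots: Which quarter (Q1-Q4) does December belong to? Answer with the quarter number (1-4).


Month: December (month 12)
Q1: January-March (months 1-3)
Q2: April-June (months 4-6)
Q3: July-September (months 7-9)
Q4: October-December (months 10-12)
Month 12 falls in Q4

4


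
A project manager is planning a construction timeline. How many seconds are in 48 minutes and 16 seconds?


Minutes: 48
Extra seconds: 16
Seconds per minute: 60
Minutes to seconds: 48 x 60 = 2880
Total: 2880 + 16 = 2896

2896


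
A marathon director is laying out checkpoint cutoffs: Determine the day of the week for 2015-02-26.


Date: 2015-02-26
January 1, 2015 is a Thursday
Day of year: 57
Offset from Jan 1: 56 days
56 mod 7 = 0
Result: Thursday

Thursday


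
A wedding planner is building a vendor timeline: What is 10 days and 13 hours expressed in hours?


Days: 10
Extra hours: 13
Hours per day: 24
Days to hours: 10 x 24 = 240
Total: 240 + 13 = 253

253


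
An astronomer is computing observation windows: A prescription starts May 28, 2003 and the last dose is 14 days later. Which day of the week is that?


Start: 2003-05-28 (Wednesday)
Step 1 - find target date: add 14 days
  2003-05-28 + 14 days = 2003-06-11
Step 2 - day of week:
  14 mod 7 = 0
  Wednesday + 0 days -> Wednesday
Result: Wednesday (2003-06-11)

Wednesday


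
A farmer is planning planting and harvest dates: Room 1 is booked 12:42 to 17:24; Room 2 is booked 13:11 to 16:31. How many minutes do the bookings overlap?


Interval A: [762, 1044] minutes from midnight
Interval B: [791, 991] minutes from midnight
Overlap start = max(762, 791) = 791
Overlap end = min(1044, 991) = 991
Overlap = 991 - 791 = 200 minutes

200


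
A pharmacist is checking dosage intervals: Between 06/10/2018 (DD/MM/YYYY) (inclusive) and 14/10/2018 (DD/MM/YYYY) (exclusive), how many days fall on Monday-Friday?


Start: 2018-10-06 (Saturday)
End (exclusive): 2018-10-14 (Sunday)
Total calendar days: 8
Full weeks: 8 // 7 = 1 -> 5 weekdays
Remaining 1 days starting on Saturday:
  Sat(-) -> 0 weekdays
Total business days: 5 + 0 = 5

5


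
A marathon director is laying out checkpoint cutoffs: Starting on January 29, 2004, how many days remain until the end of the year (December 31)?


Start: January 29, 2004
End: December 31, 2004
Days left in January: 2
February: 29
March: 31
April: 30
May: 31
... plus remaining months
Sum of remaining months: 335
Total: 2 + 335 = 337

337


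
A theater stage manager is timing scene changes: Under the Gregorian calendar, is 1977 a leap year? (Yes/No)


Year: 1977
Divisible by 4? 1977 / 4 = 494.25 -> No
Not divisible by 4, so NOT a leap year

No


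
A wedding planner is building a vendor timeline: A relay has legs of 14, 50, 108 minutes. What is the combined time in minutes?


Durations: 14, 50, 108
Running sum: 14
+ 50 = 64
+ 108 = 172
Total duration: 172 minutes
That is 2 hours and 52 minutes

172


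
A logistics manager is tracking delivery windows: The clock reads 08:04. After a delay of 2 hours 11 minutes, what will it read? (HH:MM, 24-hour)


Start time: 08:04
Adding: 2 hours 11 minutes
Minutes: 4 + 11 = 15
Hours: 8 + 2 + 0 = 10
Result: 10:15

10:15


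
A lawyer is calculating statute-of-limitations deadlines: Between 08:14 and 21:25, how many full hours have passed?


Start: 08:14
End: 21:25
Hour difference: 21 - 8 = 13 hours
Minute difference: 25 - 14 = 11 minutes
Total minutes: 791
Complete hours: 791 / 60 = 13 (remainder 11)

13


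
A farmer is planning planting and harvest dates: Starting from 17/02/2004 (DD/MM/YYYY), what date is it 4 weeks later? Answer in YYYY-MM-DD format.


Start: 2004-02-17
Weeks to add: 4
Convert to days: 4 x 7 = 28 days
Add 28 days to 2004-02-17
Result: 2004-03-16

2004-03-16


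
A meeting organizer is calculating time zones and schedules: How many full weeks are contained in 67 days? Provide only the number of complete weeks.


Total days: 67
Days per week: 7
Division: 67 / 7 = 9 remainder 4
Complete weeks: 9
Remaining days: 4

9


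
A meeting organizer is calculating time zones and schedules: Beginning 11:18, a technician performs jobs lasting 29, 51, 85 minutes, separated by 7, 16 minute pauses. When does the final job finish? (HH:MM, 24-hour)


Start: 11:18 = 678 min from midnight
  after task 1 (29 min): 11:47
  after break (7 min): 11:54
  after task 2 (51 min): 12:45
  after break (16 min): 13:01
  after task 3 (85 min): 14:26
Total elapsed: 188 minutes
End time: 14:26

14:26


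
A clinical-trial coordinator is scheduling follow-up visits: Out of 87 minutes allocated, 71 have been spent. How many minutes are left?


Total budget: 87 minutes
Time used: 71 minutes
Remaining: 87 - 71 = 16 minutes
Percent used: 81.6%
Percent remaining: 18.4%

16


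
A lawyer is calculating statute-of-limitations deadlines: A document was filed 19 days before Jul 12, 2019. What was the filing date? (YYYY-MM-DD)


Start: 2019-07-12
Subtracting 19 days
Days already passed in July: 12
After going back through July: 7 more days to subtract
June 2019 has 30 days, need 7
Result: 2019-06-23

2019-06-23


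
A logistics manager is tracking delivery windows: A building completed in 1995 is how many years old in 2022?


Birth year: 1995
Current year: 2022
Age = current year - birth year
Age = 2022 - 1995 = 27

27


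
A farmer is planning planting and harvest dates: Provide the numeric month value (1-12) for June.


Calendar month order:
5. May
6. June <--
7. July
June is month number 6

6


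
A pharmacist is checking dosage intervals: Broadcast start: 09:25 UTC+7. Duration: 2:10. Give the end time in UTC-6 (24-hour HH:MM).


Start: 09:25 in UTC+7
Step 1 - add duration:
  minutes: 25 + 10 = 35
  hours: 9 + 2 + 0 = 11
  end in UTC+7: 11:35
Step 2 - convert UTC+7 -> UTC-6:
  offset difference: -6 - (7) = -13 hours
  11 + (-13) = -2 -> mod 24 = 22
Result: 22:35 in UTC-6

22:35


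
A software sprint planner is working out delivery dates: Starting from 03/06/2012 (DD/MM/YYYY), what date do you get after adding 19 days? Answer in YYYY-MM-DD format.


Start: 2012-06-03
Adding 19 days
Days remaining in June: 27
Result: 2012-06-22

2012-06-22


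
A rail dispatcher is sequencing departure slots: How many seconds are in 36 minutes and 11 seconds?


Minutes: 36
Seconds: 11
Convert minutes to seconds: 36 x 60 = 2160
Add remaining seconds: 2160 + 11 = 2171

2171


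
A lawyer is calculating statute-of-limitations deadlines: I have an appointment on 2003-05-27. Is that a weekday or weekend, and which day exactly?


Date: 2003-05-27
January 1, 2003 is a Wednesday
Day of year: 147
Offset from Jan 1: 146 days
146 mod 7 = 6
Result: Tuesday

Tuesday


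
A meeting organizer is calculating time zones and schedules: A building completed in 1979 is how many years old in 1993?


Birth year: 1979
Current year: 1993
Age = current year - birth year
Age = 1993 - 1979 = 14

14


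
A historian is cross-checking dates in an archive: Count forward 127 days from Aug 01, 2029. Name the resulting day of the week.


Start: 2029-08-01 (Wednesday)
Step 1 - find target date: add 127 days
  2029-08-01 + 127 days = 2029-12-06
Step 2 - day of week:
  127 mod 7 = 1
  Wednesday + 1 days -> Thursday
Result: Thursday (2029-12-06)

Thursday


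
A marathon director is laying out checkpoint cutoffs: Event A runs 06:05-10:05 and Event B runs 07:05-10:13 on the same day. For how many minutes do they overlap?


Interval A: [365, 605] minutes from midnight
Interval B: [425, 613] minutes from midnight
Overlap start = max(365, 425) = 425
Overlap end = min(605, 613) = 605
Overlap = 605 - 425 = 180 minutes

180


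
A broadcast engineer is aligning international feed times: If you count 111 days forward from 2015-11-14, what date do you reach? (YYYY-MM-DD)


Start: 2015-11-14
Adding 111 days
Days remaining in November: 16
After November: 95 days still to add
December 2015: 31 days, 64 remaining
January 2016: 31 days, 33 remaining
February 2016: 29 days, 4 remaining
March 2016 has 31 days, need 4
Result: 2016-03-04

2016-03-04


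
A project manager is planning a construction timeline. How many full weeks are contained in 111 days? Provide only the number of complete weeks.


Total days: 111
Days per week: 7
Division: 111 / 7 = 15 remainder 6
Complete weeks: 15
Remaining days: 6

15


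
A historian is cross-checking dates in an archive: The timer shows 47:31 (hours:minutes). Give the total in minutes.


Hours: 47
Minutes: 31
Convert hours to minutes: 47 x 60 = 2820
Add remaining minutes: 2820 + 31 = 2851

2851


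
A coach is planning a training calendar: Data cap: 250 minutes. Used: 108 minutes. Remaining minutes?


Total budget: 250 minutes
Time used: 108 minutes
Remaining: 250 - 108 = 142 minutes
Percent used: 43.2%
Percent remaining: 56.8%

142


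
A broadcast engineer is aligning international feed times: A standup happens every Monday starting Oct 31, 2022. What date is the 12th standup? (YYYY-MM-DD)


First occurrence: 2022-10-31 (occurrence 1)
Each occurrence is 7 days after the previous.
Occurrence 12 is 11 weeks after the first.
11 weeks = 77 days
2022-10-31 + 77 days = 2023-01-16

2023-01-16


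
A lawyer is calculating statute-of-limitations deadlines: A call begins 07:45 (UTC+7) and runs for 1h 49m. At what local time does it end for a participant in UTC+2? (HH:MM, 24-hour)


Start: 07:45 in UTC+7
Step 1 - add duration:
  minutes: 45 + 49 = 94 (carry 1h)
  hours: 7 + 1 + 1 = 9
  end in UTC+7: 09:34
Step 2 - convert UTC+7 -> UTC+2:
  offset difference: 2 - (7) = -5 hours
  9 + (-5) = 4 -> mod 24 = 4
Result: 04:34 in UTC+2

04:34


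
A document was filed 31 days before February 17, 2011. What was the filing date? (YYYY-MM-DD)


Start: 2011-02-17
Subtracting 31 days
Days already passed in February: 17
After going back through February: 14 more days to subtract
January 2011 has 31 days, need 14
Result: 2011-01-17

2011-01-17


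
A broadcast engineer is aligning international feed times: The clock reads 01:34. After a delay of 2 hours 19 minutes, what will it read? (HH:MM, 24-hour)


Start time: 01:34
Adding: 2 hours 19 minutes
Minutes: 34 + 19 = 53
Hours: 1 + 2 + 0 = 3
Result: 03:53

03:53


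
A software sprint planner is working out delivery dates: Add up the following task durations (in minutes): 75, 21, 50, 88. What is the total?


Durations: 75, 21, 50, 88
Running sum: 75
+ 21 = 96
+ 50 = 146
+ 88 = 234
Total duration: 234 minutes
That is 3 hours and 54 minutes

234


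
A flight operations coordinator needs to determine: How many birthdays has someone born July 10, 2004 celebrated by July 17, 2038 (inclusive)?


Birth: 2004-07-10
Reference: 2038-07-17
Year difference: 2038 - 2004 = 34
Has birthday (07-10) occurred by 07-17? Yes
Age in full years: 34

34


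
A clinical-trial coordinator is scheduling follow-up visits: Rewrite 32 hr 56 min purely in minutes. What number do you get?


Hours: 32
Extra minutes: 56
Minutes per hour: 60
Hours to minutes: 32 x 60 = 1920
Total: 1920 + 56 = 1976

1976


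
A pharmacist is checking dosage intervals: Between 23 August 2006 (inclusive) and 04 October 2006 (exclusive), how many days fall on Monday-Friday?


Start: 2006-08-23 (Wednesday)
End (exclusive): 2006-10-04 (Wednesday)
Total calendar days: 42
Full weeks: 42 // 7 = 6 -> 30 weekdays
Remaining 0 days starting on Wednesday:
Total business days: 30 + 0 = 30

30


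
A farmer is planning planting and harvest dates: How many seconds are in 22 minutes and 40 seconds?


Minutes: 22
Extra seconds: 40
Seconds per minute: 60
Minutes to seconds: 22 x 60 = 1320
Total: 1320 + 40 = 1360

1360


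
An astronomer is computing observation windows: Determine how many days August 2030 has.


Month: August
Year: 2030
August is a 31-day month
Total: 31 days

31


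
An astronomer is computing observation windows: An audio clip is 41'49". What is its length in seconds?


Minutes: 41
Seconds: 49
Convert minutes to seconds: 41 x 60 = 2460
Add remaining seconds: 2460 + 49 = 2509

2509


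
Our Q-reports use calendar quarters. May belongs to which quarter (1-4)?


Month: May (month 5)
Q1: January-March (months 1-3)
Q2: April-June (months 4-6)
Q3: July-September (months 7-9)
Q4: October-December (months 10-12)
Month 5 falls in Q2

2


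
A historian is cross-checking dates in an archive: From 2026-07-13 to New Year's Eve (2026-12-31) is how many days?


Start: July 13, 2026
End: December 31, 2026
Days left in July: 18
August: 31
September: 30
October: 31
November: 30
... plus remaining months
Sum of remaining months: 153
Total: 18 + 153 = 171

171


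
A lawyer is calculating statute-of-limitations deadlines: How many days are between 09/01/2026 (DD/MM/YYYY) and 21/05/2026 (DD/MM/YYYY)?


Start date: 2026-01-09
End date: 2026-05-21
Jan 2026: +23 days
Feb 2026: +28 days
Mar 2026: +31 days
Apr 2026: +30 days
May 2026: +20 days
Total: 132 days

132


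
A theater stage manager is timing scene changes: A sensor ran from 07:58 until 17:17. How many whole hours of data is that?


Start: 07:58
End: 17:17
Hour difference: 17 - 7 = 10 hours
Minute difference: 17 - 58 = -41 minutes
Total minutes: 559
Complete hours: 559 / 60 = 9 (remainder 19)

9


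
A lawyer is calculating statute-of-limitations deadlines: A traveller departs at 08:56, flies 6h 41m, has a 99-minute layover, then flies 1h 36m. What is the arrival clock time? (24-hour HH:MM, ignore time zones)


Depart: 08:56
Leg 1: +401 min -> 15:37
Layover: +99 min -> 17:16
Leg 2: +96 min -> 18:52
Total travel: 596 minutes = 9h 56m
Arrival: 18:52

18:52


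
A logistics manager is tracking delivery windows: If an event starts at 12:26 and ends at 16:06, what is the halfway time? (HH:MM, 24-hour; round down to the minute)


Start time: 12:26 = 746 minutes from midnight
End time: 16:06 = 966 minutes from midnight
Sum: 746 + 966 = 1712
Midpoint: 1712 / 2 = 856 minutes
Convert: 856 / 60 = 14 hours, 16 minutes
Result: 14:16

14:16


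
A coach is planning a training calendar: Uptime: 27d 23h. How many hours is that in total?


Days: 27
Extra hours: 23
Hours per day: 24
Days to hours: 27 x 24 = 648
Total: 648 + 23 = 671

671


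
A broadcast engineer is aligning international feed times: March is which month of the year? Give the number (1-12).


Calendar month order:
2. February
3. March <--
4. April
March is month number 3

3


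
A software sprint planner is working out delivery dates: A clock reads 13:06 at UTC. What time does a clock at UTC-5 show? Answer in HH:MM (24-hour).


Local time: 13:06 at UTC (offset 0h)
Target zone: UTC-5 (offset -5h)
Difference: -5 - (0) = -5 hours
Calculation: 13 + (-5) = 8
Result: 08:06

08:06


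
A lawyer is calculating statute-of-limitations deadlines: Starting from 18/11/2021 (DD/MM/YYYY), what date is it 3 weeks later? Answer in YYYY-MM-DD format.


Start: 2021-11-18
Weeks to add: 3
Convert to days: 3 x 7 = 21 days
Add 21 days to 2021-11-18
Result: 2021-12-09

2021-12-09


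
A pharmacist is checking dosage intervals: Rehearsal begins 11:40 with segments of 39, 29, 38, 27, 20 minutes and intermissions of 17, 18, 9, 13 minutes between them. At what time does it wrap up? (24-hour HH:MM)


Start: 11:40 = 700 min from midnight
  after task 1 (39 min): 12:19
  after break (17 min): 12:36
  after task 2 (29 min): 13:05
  after break (18 min): 13:23
  after task 3 (38 min): 14:01
  after break (9 min): 14:10
  after task 4 (27 min): 14:37
  after break (13 min): 14:50
  after task 5 (20 min): 15:10
Total elapsed: 210 minutes
End time: 15:10

15:10


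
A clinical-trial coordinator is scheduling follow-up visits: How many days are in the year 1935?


Year: 1935
Check leap year rules:
Divisible by 4? No
1935 is not a leap year
Days: 365

365


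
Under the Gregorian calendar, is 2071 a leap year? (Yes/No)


Year: 2071
Divisible by 4? 2071 / 4 = 517.75 -> No
Not divisible by 4, so NOT a leap year

No


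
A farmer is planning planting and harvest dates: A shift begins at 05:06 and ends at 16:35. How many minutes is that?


Start time: 05:06 = 306 minutes from midnight
End time: 16:35 = 995 minutes from midnight
Difference: 995 - 306 = 689 minutes
That is 11 hours and 29 minutes

689


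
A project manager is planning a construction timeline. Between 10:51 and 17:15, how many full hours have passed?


Start: 10:51
End: 17:15
Hour difference: 17 - 10 = 7 hours
Minute difference: 15 - 51 = -36 minutes
Total minutes: 384
Complete hours: 384 / 60 = 6 (remainder 24)

6


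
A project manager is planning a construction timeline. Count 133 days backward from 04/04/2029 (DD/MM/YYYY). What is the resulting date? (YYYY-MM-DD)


Start: 2029-04-04
Subtracting 133 days
Days already passed in April: 4
After going back through April: 129 more days to subtract
March 2029: 31 days, 98 remaining
February 2029: 28 days, 70 remaining
January 2029: 31 days, 39 remaining
December 2028: 31 days, 8 remaining
Result: 2028-11-22

2028-11-22


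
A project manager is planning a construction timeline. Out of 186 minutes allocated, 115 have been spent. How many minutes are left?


Total budget: 186 minutes
Time used: 115 minutes
Remaining: 186 - 115 = 71 minutes
Percent used: 61.8%
Percent remaining: 38.2%

71


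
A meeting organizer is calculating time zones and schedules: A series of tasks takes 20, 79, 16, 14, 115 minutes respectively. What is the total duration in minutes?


Durations: 20, 79, 16, 14, 115
Running sum: 20
+ 79 = 99
+ 16 = 115
+ 14 = 129
+ 115 = 244
Total duration: 244 minutes
That is 4 hours and 4 minutes

244


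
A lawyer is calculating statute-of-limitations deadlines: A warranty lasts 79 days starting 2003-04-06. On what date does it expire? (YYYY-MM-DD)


Start: 2003-04-06
Adding 79 days
Days remaining in April: 24
After April: 55 days still to add
May 2003: 31 days, 24 remaining
June 2003 has 30 days, need 24
Result: 2003-06-24

2003-06-24


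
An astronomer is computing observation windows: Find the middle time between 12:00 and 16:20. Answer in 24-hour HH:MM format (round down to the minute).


Start time: 12:00 = 720 minutes from midnight
End time: 16:20 = 980 minutes from midnight
Sum: 720 + 980 = 1700
Midpoint: 1700 / 2 = 850 minutes
Convert: 850 / 60 = 14 hours, 10 minutes
Result: 14:10

14:10


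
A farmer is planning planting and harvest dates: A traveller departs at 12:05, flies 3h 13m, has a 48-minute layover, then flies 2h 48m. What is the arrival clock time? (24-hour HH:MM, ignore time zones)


Depart: 12:05
Leg 1: +193 min -> 15:18
Layover: +48 min -> 16:06
Leg 2: +168 min -> 18:54
Total travel: 409 minutes = 6h 49m
Arrival: 18:54

18:54


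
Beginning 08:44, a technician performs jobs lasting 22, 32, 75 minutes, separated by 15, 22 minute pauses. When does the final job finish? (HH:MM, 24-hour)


Start: 08:44 = 524 min from midnight
  after task 1 (22 min): 09:06
  after break (15 min): 09:21
  after task 2 (32 min): 09:53
  after break (22 min): 10:15
  after task 3 (75 min): 11:30
Total elapsed: 166 minutes
End time: 11:30

11:30


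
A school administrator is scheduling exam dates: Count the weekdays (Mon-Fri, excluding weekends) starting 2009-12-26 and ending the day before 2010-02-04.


Start: 2009-12-26 (Saturday)
End (exclusive): 2010-02-04 (Thursday)
Total calendar days: 40
Full weeks: 40 // 7 = 5 -> 25 weekdays
Remaining 5 days starting on Saturday:
  Sat(-), Sun(-), Mon(w), Tue(w), Wed(w) -> 3 weekdays
Total business days: 25 + 3 = 28

28


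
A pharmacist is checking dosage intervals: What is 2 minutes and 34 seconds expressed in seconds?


Minutes: 2
Extra seconds: 34
Seconds per minute: 60
Minutes to seconds: 2 x 60 = 120
Total: 120 + 34 = 154

154


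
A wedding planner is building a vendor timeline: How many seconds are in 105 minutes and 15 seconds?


Minutes: 105
Seconds: 15
Convert minutes to seconds: 105 x 60 = 6300
Add remaining seconds: 6300 + 15 = 6315

6315


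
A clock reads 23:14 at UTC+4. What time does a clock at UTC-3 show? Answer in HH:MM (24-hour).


Local time: 23:14 at UTC+4 (offset 4h)
Target zone: UTC-3 (offset -3h)
Difference: -3 - (4) = -7 hours
Calculation: 23 + (-7) = 16
Result: 16:14

16:14


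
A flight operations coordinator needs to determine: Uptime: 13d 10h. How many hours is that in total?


Days: 13
Extra hours: 10
Hours per day: 24
Days to hours: 13 x 24 = 312
Total: 312 + 10 = 322

322


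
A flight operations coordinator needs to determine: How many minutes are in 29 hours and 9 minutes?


Hours: 29
Extra minutes: 9
Minutes per hour: 60
Hours to minutes: 29 x 60 = 1740
Total: 1740 + 9 = 1749

1749


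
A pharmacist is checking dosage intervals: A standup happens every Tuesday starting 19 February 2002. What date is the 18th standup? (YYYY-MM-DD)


First occurrence: 2002-02-19 (occurrence 1)
Each occurrence is 7 days after the previous.
Occurrence 18 is 17 weeks after the first.
17 weeks = 119 days
2002-02-19 + 119 days = 2002-06-18

2002-06-18


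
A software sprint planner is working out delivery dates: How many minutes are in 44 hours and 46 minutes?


Hours: 44
Minutes: 46
Convert hours to minutes: 44 x 60 = 2640
Add remaining minutes: 2640 + 46 = 2686

2686


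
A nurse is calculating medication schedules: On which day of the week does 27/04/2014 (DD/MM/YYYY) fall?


Date: 2014-04-27
January 1, 2014 is a Wednesday
Day of year: 117
Offset from Jan 1: 116 days
116 mod 7 = 4
Result: Sunday

Sunday


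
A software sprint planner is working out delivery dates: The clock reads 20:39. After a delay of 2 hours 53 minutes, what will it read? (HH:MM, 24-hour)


Start time: 20:39
Adding: 2 hours 53 minutes
Minutes: 39 + 53 = 92
Minute overflow: 92 >= 60, so carry 1 hour, minutes = 32
Hours: 20 + 2 + 1 = 23
Result: 23:32

23:32


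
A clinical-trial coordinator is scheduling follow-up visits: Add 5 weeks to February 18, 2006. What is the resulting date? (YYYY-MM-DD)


Start: 2006-02-18
Weeks to add: 5
Convert to days: 5 x 7 = 35 days
Add 35 days to 2006-02-18
Result: 2006-03-25

2006-03-25


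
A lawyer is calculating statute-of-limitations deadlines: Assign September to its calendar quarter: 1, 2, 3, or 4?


Month: September (month 9)
Q1: January-March (months 1-3)
Q2: April-June (months 4-6)
Q3: July-September (months 7-9)
Q4: October-December (months 10-12)
Month 9 falls in Q3

3


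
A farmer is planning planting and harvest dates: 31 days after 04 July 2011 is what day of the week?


Start: 2011-07-04 (Monday)
Step 1 - find target date: add 31 days
  2011-07-04 + 31 days = 2011-08-04
Step 2 - day of week:
  31 mod 7 = 3
  Monday + 3 days -> Thursday
Result: Thursday (2011-08-04)

Thursday


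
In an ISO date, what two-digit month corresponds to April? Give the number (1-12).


Calendar month order:
3. March
4. April <--
5. May
April is month number 4

4


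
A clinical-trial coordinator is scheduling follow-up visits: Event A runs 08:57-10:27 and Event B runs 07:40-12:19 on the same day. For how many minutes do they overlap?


Interval A: [537, 627] minutes from midnight
Interval B: [460, 739] minutes from midnight
Overlap start = max(537, 460) = 537
Overlap end = min(627, 739) = 627
Overlap = 627 - 537 = 90 minutes

90


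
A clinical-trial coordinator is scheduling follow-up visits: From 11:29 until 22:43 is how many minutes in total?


Start time: 11:29 = 689 minutes from midnight
End time: 22:43 = 1363 minutes from midnight
Difference: 1363 - 689 = 674 minutes
That is 11 hours and 14 minutes

674
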